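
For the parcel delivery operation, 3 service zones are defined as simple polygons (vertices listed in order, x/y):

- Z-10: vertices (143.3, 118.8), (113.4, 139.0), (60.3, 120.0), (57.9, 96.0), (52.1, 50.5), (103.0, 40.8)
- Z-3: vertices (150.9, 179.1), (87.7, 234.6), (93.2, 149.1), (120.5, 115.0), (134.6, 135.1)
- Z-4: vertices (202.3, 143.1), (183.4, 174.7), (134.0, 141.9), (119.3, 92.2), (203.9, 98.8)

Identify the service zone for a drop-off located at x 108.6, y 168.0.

Cast a ray rightward from (108.6, 168.0). For each polygon, the edges (by vertex number in listed order) whose endpoints lie on opposite sides of y = 168.0, where each meets that height, and whether that is right or left of the point:
Z-10: no edge straddles that height → 0 crossings.
Z-3: 2–3 at x≈91.98 (left), 5–1 at x≈146.79 (right) → 1 crossing.
Z-4: 1–2 at x≈187.41 (right), 2–3 at x≈173.31 (right) → 2 crossings.
Only Z-3 has an odd count, so the point is inside Z-3.

Z-3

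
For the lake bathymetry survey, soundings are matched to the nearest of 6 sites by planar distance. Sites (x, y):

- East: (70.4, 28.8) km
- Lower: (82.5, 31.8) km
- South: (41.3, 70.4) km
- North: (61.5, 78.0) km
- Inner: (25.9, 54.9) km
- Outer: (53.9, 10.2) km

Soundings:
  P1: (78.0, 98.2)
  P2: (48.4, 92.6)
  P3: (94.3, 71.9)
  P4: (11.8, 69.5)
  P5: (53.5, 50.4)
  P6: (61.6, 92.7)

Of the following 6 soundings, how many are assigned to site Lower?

P1 → North
P2 → North
P3 → North
P4 → Inner
P5 → South
P6 → North
0 of the 6 go to Lower.

0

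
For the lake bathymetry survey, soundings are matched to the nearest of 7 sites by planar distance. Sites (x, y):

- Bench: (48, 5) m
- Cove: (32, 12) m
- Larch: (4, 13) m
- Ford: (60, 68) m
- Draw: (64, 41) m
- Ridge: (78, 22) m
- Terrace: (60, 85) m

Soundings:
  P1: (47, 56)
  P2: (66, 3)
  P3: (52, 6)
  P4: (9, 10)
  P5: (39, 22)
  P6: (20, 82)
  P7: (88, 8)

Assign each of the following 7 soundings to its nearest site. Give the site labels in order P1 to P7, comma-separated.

P1 → Ford (d²=313.00)
P2 → Bench (d²=328.00)
P3 → Bench (d²=17.00)
P4 → Larch (d²=34.00)
P5 → Cove (d²=149.00)
P6 → Terrace (d²=1609.00)
P7 → Ridge (d²=296.00)

Ford, Bench, Bench, Larch, Cove, Terrace, Ridge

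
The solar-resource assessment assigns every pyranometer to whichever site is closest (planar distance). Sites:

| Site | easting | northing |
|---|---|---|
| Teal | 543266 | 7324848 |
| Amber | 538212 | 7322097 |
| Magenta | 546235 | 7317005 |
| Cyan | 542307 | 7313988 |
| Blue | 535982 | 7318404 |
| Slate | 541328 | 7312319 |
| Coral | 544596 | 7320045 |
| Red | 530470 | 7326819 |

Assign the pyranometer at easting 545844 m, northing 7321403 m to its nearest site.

Squared distances to each site:
Teal: 18514109.000; Amber: 58729060.000; Magenta: 19495285.000; Cyan: 67492594.000; Blue: 106253045.000; Slate: 102913312.000; Coral: 3401668.000; Red: 265692932.000.
Minimum at Coral.

Coral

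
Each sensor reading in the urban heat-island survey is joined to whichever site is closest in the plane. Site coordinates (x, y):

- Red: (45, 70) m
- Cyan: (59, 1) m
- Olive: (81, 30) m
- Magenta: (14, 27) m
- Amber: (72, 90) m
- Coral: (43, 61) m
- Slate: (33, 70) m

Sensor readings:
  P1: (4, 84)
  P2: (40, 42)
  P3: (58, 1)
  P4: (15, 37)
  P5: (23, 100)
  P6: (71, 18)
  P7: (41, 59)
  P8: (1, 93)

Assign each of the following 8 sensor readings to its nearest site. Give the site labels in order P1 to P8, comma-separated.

P1 → Slate (d²=1037.00)
P2 → Coral (d²=370.00)
P3 → Cyan (d²=1.00)
P4 → Magenta (d²=101.00)
P5 → Slate (d²=1000.00)
P6 → Olive (d²=244.00)
P7 → Coral (d²=8.00)
P8 → Slate (d²=1553.00)

Slate, Coral, Cyan, Magenta, Slate, Olive, Coral, Slate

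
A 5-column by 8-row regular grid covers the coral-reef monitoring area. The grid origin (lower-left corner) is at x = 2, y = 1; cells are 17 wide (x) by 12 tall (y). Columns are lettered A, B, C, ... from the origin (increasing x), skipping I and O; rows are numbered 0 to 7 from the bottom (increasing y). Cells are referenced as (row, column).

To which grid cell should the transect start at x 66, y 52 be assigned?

Column index: ⌊(66 − 2) / 17⌋ = ⌊3.765⌋ = 3 → column D
Row offset from origin: ⌊(52 − 1) / 12⌋ = ⌊4.250⌋ = 4 → row 4

(4, D)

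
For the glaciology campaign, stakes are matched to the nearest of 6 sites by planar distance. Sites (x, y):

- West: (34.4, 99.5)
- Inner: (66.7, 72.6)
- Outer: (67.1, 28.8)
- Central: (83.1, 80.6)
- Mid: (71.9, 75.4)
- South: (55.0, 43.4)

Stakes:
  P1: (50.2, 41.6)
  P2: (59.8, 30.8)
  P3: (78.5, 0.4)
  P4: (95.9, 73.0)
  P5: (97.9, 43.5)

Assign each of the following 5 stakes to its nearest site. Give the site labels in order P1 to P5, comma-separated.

P1 → South (d²=26.28)
P2 → Outer (d²=57.29)
P3 → Outer (d²=936.52)
P4 → Central (d²=221.60)
P5 → Outer (d²=1164.73)

South, Outer, Outer, Central, Outer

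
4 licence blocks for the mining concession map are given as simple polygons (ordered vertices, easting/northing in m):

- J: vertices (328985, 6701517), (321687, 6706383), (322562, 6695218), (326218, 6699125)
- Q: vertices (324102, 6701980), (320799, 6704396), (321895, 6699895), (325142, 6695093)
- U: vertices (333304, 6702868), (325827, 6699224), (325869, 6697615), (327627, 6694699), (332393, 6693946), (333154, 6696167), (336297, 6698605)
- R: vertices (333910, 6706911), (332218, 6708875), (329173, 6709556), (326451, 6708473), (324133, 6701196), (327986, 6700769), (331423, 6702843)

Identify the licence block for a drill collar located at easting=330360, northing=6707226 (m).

R

Cast a ray rightward from (330360, 6707226). For each polygon, the edges (by vertex number in listed order) whose endpoints lie on opposite sides of northing = 6707226, where each meets that height, and whether that is right or left of the point:
J: no edge straddles that height → 0 crossings.
Q: no edge straddles that height → 0 crossings.
U: no edge straddles that height → 0 crossings.
R: 1–2 at easting≈333638.6 (right), 4–5 at easting≈326053.8 (left) → 1 crossing.
Only R has an odd count, so the point is inside R.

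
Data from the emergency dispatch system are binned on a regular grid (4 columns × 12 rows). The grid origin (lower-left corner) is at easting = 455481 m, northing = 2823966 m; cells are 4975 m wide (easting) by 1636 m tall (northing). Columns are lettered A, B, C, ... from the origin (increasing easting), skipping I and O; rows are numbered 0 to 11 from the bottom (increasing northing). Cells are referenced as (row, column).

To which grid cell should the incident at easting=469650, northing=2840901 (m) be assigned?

Column index: ⌊(469650 − 455481) / 4975⌋ = ⌊2.848⌋ = 2 → column C
Row offset from origin: ⌊(2840901 − 2823966) / 1636⌋ = ⌊10.351⌋ = 10 → row 10

(10, C)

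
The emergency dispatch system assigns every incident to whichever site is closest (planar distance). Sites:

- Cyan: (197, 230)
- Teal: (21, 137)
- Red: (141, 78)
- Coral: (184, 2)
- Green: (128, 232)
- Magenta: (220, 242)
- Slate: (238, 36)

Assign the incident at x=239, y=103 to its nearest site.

Squared distances to each site:
Cyan: 17893.000; Teal: 48680.000; Red: 10229.000; Coral: 13226.000; Green: 28962.000; Magenta: 19682.000; Slate: 4490.000.
Minimum at Slate.

Slate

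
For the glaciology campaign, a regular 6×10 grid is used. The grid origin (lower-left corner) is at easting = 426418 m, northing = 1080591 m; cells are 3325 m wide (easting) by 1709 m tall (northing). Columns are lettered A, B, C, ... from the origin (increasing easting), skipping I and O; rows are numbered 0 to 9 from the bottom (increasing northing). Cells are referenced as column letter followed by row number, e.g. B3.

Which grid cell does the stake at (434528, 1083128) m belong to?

C1

Column index: ⌊(434528 − 426418) / 3325⌋ = ⌊2.439⌋ = 2 → column C
Row offset from origin: ⌊(1083128 − 1080591) / 1709⌋ = ⌊1.484⌋ = 1 → row 1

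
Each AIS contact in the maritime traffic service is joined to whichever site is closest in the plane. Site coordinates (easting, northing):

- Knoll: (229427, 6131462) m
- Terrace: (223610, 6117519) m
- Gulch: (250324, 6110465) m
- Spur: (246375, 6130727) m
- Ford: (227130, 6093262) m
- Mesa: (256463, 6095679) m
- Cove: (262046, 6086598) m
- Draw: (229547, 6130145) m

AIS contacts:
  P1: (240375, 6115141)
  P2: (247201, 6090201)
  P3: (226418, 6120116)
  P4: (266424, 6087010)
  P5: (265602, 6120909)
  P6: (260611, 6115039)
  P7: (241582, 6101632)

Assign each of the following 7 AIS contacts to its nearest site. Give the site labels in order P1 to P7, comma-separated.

P1 → Gulch (d²=120847577.00)
P2 → Mesa (d²=115793128.00)
P3 → Terrace (d²=14629273.00)
P4 → Cove (d²=19336628.00)
P5 → Gulch (d²=342494420.00)
P6 → Gulch (d²=126743845.00)
P7 → Gulch (d²=154444453.00)

Gulch, Mesa, Terrace, Cove, Gulch, Gulch, Gulch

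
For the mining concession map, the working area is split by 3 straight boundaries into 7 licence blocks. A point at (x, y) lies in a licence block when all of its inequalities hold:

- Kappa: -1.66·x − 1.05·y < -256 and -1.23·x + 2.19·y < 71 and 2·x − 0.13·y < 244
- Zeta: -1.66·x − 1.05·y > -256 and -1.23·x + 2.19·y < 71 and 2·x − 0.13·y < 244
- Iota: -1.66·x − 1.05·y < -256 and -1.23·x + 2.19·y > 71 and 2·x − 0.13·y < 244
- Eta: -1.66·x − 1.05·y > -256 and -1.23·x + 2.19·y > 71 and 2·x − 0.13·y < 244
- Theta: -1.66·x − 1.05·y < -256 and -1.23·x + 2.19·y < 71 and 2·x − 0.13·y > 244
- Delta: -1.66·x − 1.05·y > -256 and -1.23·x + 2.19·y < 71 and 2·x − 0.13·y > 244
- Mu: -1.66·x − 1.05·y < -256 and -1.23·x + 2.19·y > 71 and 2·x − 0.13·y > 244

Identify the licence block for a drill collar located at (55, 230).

-1.66·55 − 1.05·230 = -332.800, which is < -256
-1.23·55 + 2.19·230 = 436.050, which is > 71
2·55 − 0.13·230 = 80.100, which is < 244
This sign pattern matches Iota.

Iota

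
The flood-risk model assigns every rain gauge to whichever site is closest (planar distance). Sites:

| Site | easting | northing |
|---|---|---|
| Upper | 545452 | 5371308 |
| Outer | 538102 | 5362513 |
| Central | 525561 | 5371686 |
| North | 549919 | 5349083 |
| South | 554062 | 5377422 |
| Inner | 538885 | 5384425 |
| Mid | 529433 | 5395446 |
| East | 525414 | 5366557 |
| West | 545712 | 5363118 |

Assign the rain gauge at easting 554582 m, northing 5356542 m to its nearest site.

Squared distances to each site:
Upper: 301391656.000; Outer: 307243241.000; Central: 1071559177.000; North: 77380250.000; South: 436244800.000; Inner: 1023857498.000; Mid: 2145993417.000; East: 951072449.000; West: 121920676.000.
Minimum at North.

North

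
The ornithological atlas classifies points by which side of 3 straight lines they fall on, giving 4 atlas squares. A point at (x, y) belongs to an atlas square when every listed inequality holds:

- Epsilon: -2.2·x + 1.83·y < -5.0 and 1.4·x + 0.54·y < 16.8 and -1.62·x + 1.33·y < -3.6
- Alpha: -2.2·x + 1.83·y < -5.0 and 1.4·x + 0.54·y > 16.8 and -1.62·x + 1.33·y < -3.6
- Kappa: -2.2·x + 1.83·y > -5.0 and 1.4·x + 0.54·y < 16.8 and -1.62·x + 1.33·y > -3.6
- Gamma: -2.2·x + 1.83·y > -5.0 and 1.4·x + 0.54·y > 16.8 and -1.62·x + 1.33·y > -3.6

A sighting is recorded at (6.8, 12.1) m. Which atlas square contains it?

-2.2·6.8 + 1.83·12.1 = 7.183, which is > -5.0
1.4·6.8 + 0.54·12.1 = 16.054, which is < 16.8
-1.62·6.8 + 1.33·12.1 = 5.077, which is > -3.6
This sign pattern matches Kappa.

Kappa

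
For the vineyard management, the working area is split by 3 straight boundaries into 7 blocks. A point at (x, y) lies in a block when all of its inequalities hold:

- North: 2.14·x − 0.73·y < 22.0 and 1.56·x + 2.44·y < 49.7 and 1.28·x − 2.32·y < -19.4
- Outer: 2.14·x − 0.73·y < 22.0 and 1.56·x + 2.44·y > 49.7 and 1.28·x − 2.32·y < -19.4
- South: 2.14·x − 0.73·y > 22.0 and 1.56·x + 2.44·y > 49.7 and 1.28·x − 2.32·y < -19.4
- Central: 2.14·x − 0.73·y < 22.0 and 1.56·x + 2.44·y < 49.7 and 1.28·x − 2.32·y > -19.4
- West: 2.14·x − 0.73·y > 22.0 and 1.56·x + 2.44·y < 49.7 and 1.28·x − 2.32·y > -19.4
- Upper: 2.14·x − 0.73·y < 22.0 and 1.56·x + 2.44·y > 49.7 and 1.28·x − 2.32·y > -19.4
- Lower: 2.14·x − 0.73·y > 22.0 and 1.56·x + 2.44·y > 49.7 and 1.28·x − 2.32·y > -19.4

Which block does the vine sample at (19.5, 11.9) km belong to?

Lower

2.14·19.5 − 0.73·11.9 = 33.043, which is > 22.0
1.56·19.5 + 2.44·11.9 = 59.456, which is > 49.7
1.28·19.5 − 2.32·11.9 = -2.648, which is > -19.4
This sign pattern matches Lower.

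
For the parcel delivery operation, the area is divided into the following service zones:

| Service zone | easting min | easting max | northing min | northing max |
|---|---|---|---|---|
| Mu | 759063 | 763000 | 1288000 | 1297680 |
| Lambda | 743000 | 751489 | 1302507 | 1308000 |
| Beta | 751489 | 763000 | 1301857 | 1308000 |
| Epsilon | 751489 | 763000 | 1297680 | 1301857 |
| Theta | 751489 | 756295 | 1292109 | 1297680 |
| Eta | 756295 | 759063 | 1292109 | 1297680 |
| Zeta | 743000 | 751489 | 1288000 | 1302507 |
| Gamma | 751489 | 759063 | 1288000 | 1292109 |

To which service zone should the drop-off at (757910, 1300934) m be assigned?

The point has easting = 757910 and northing = 1300934.
Only Epsilon satisfies 751489 ≤ easting ≤ 763000 and 1297680 ≤ northing ≤ 1301857.

Epsilon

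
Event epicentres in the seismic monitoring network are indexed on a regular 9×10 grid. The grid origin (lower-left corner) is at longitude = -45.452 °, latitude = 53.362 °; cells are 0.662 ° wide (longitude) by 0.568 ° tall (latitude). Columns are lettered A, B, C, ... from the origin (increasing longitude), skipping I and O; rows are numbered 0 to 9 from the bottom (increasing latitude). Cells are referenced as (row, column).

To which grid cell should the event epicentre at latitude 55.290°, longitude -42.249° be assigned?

Column index: ⌊(-42.249 − -45.452) / 0.662⌋ = ⌊4.838⌋ = 4 → column E
Row offset from origin: ⌊(55.290 − 53.362) / 0.568⌋ = ⌊3.394⌋ = 3 → row 3

(3, E)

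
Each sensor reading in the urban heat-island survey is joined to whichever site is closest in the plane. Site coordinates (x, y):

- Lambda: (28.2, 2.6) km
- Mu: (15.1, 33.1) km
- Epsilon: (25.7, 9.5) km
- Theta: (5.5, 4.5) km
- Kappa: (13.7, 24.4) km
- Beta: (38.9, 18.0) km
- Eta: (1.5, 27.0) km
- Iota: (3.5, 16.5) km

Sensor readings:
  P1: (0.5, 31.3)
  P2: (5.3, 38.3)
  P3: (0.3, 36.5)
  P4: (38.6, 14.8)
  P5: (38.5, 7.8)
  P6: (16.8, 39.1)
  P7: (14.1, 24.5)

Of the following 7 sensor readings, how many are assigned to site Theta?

0

P1 → Eta
P2 → Mu
P3 → Eta
P4 → Beta
P5 → Beta
P6 → Mu
P7 → Kappa
0 of the 7 go to Theta.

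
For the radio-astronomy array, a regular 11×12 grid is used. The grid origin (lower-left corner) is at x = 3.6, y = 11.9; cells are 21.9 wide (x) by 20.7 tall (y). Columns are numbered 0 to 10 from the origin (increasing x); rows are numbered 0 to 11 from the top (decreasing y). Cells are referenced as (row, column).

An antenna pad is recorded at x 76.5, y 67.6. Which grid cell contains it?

Column index: ⌊(76.5 − 3.6) / 21.9⌋ = ⌊3.329⌋ = 3
Row offset from origin: ⌊(67.6 − 11.9) / 20.7⌋ = ⌊2.691⌋ = 2 → row 9 (counted from top)

(9, 3)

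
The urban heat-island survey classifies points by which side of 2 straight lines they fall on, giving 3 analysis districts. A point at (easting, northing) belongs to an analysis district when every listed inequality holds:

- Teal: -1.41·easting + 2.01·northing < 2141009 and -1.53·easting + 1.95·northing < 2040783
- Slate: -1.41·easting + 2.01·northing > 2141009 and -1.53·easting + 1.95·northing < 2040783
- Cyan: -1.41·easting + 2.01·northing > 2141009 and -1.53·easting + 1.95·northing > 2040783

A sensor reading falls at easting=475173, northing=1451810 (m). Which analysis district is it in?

-1.41·475173 + 2.01·1451810 = 2248144.170, which is > 2141009
-1.53·475173 + 1.95·1451810 = 2104014.810, which is > 2040783
This sign pattern matches Cyan.

Cyan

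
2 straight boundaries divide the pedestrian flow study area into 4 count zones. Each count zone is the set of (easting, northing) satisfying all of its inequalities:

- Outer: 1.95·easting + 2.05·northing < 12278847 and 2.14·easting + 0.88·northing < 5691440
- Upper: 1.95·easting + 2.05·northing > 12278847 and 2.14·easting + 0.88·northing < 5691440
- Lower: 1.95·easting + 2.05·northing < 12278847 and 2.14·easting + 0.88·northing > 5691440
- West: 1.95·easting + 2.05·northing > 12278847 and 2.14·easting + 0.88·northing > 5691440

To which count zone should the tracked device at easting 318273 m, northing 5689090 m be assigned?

1.95·318273 + 2.05·5689090 = 12283266.850, which is > 12278847
2.14·318273 + 0.88·5689090 = 5687503.420, which is < 5691440
This sign pattern matches Upper.

Upper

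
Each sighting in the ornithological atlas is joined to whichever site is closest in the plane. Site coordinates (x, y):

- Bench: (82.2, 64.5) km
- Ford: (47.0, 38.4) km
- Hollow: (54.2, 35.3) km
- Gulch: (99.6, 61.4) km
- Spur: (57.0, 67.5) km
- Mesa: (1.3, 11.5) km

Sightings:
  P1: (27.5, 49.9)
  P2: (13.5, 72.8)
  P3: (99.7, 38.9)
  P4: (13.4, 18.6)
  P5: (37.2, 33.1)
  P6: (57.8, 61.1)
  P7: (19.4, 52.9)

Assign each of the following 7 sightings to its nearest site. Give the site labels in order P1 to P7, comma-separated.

Ford, Spur, Gulch, Mesa, Ford, Spur, Ford

P1 → Ford (d²=512.50)
P2 → Spur (d²=1920.34)
P3 → Gulch (d²=506.26)
P4 → Mesa (d²=196.82)
P5 → Ford (d²=124.13)
P6 → Spur (d²=41.60)
P7 → Ford (d²=972.01)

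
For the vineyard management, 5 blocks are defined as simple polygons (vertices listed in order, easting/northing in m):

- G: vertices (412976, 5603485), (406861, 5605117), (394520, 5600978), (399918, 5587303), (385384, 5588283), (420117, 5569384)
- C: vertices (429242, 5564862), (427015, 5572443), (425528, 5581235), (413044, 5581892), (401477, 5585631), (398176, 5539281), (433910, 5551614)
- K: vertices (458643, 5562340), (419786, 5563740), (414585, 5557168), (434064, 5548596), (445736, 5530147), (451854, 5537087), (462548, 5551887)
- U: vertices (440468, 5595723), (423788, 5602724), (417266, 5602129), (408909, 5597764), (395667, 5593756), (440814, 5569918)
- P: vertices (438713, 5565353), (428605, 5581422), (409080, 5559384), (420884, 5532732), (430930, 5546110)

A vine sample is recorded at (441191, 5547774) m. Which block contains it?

Cast a ray rightward from (441191, 5547774). For each polygon, the edges (by vertex number in listed order) whose endpoints lie on opposite sides of northing = 5547774, where each meets that height, and whether that is right or left of the point:
G: no edge straddles that height → 0 crossings.
C: 5–6 at easting≈398780.9 (left), 6–7 at easting≈422783.9 (left) → 0 crossings.
K: 4–5 at easting≈434584.0 (left), 6–7 at easting≈459576.1 (right) → 1 crossing.
U: no edge straddles that height → 0 crossings.
P: 3–4 at easting≈414222.0 (left), 5–1 at easting≈431603.0 (left) → 0 crossings.
Only K has an odd count, so the point is inside K.

K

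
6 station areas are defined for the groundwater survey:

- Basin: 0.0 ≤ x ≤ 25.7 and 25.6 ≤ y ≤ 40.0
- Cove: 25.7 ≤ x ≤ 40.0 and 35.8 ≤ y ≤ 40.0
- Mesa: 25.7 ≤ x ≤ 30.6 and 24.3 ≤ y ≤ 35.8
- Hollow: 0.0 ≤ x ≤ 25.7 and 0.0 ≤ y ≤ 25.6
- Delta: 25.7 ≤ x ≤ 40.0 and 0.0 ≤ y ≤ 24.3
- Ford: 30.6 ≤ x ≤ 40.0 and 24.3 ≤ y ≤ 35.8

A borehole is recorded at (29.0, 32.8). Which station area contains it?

Mesa

The point has x = 29.0 and y = 32.8.
Only Mesa satisfies 25.7 ≤ x ≤ 30.6 and 24.3 ≤ y ≤ 35.8.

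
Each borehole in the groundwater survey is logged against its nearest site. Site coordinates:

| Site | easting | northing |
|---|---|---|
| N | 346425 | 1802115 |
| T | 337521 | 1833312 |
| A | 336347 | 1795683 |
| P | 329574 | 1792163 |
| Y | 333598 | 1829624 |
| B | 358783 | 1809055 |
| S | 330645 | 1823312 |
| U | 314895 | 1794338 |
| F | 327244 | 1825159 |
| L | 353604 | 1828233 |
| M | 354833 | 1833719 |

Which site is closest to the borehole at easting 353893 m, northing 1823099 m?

Squared distances to each site:
N: 496099280.000; T: 372347753.000; A: 1059499172.000; P: 1548449857.000; Y: 454462650.000; B: 221146036.000; S: 540514873.000; U: 2348039125.000; F: 714412801.000; L: 26441477.000; M: 113668000.000.
Minimum at L.

L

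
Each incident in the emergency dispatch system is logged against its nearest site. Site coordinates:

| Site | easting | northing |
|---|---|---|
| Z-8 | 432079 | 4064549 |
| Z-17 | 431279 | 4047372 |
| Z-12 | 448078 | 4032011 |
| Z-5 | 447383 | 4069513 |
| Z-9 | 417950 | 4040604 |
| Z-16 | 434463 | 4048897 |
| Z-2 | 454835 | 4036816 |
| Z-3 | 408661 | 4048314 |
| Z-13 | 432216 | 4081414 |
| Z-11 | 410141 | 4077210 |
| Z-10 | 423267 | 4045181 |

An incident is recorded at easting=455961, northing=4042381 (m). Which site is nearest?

Z-2

Squared distances to each site:
Z-8: 1061770148.000; Z-17: 634111205.000; Z-12: 169678589.000; Z-5: 809727508.000; Z-9: 1447993850.000; Z-16: 504622260.000; Z-2: 32237101.000; Z-3: 2272490489.000; Z-13: 2087400114.000; Z-11: 3312531641.000; Z-10: 1076737636.000.
Minimum at Z-2.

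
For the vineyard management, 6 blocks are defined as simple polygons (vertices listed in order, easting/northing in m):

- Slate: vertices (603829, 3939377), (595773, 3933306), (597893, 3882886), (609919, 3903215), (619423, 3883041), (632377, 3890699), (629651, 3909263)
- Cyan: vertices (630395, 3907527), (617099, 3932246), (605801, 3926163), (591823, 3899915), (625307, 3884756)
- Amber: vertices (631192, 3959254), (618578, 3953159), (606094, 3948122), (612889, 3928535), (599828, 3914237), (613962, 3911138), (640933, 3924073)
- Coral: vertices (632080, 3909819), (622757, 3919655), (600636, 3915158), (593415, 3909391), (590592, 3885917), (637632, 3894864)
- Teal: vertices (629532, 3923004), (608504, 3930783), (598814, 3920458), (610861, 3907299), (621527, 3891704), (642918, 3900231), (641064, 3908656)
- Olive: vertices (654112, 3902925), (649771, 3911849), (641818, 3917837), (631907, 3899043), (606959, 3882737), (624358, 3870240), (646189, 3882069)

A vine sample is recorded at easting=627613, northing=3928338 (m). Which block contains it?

Amber

Cast a ray rightward from (627613, 3928338). For each polygon, the edges (by vertex number in listed order) whose endpoints lie on opposite sides of northing = 3928338, where each meets that height, and whether that is right or left of the point:
Slate: 2–3 at easting≈595981.9 (left), 7–1 at easting≈613294.7 (left) → 0 crossings.
Cyan: 1–2 at easting≈619201.1 (left), 2–3 at easting≈609840.6 (left) → 0 crossings.
Amber: 4–5 at easting≈612709.0 (left), 7–1 at easting≈639752.1 (right) → 1 crossing.
Coral: no edge straddles that height → 0 crossings.
Teal: 1–2 at easting≈615113.3 (left), 2–3 at easting≈606209.4 (left) → 0 crossings.
Olive: no edge straddles that height → 0 crossings.
Only Amber has an odd count, so the point is inside Amber.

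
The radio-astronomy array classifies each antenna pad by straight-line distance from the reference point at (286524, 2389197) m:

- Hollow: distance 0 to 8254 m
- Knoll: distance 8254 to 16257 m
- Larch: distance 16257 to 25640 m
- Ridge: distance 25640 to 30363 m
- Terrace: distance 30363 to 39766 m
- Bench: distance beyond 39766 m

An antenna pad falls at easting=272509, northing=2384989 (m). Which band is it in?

Distance = √((272509−286524)² + (2384989−2389197)²) = √(196420225.000 + 17707264.000) = 14633.096 m.
8254 ≤ 14633.096 < 16257 → Knoll.

Knoll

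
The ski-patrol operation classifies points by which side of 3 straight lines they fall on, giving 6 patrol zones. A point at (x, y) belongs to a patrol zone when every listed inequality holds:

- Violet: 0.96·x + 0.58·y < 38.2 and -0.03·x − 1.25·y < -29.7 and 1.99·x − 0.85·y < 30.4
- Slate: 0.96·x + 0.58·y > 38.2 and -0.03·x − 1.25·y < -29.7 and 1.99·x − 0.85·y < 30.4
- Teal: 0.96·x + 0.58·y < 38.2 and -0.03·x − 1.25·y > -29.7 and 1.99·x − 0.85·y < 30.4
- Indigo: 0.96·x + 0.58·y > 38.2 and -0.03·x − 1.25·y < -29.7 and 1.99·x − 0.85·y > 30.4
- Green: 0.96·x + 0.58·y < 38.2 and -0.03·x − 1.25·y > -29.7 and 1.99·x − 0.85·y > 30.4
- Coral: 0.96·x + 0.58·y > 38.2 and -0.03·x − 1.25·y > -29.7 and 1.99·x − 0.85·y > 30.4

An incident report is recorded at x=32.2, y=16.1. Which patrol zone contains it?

0.96·32.2 + 0.58·16.1 = 40.250, which is > 38.2
-0.03·32.2 − 1.25·16.1 = -21.091, which is > -29.7
1.99·32.2 − 0.85·16.1 = 50.393, which is > 30.4
This sign pattern matches Coral.

Coral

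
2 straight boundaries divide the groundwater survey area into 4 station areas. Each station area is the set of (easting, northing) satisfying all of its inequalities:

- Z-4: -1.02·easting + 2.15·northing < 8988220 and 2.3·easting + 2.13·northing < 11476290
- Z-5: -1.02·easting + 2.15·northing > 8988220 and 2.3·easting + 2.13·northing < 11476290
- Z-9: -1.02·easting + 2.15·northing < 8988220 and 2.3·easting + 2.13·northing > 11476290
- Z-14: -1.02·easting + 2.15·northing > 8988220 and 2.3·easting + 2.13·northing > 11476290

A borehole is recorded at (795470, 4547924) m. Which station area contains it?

Z-9

-1.02·795470 + 2.15·4547924 = 8966657.200, which is < 8988220
2.3·795470 + 2.13·4547924 = 11516659.120, which is > 11476290
This sign pattern matches Z-9.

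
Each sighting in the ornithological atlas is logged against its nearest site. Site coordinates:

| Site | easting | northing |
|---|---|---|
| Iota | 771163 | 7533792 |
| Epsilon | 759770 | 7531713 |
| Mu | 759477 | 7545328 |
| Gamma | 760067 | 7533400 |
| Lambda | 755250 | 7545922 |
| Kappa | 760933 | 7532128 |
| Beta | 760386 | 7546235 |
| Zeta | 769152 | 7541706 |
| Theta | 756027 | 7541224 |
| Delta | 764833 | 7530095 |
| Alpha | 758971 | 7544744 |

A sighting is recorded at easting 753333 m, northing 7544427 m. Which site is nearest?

Lambda

Squared distances to each site:
Iota: 431012125.000; Epsilon: 203080765.000; Mu: 38560537.000; Gamma: 166941485.000; Lambda: 5909914.000; Kappa: 209025401.000; Beta: 53013673.000; Zeta: 257644602.000; Theta: 17516845.000; Delta: 337656224.000; Alpha: 31887533.000.
Minimum at Lambda.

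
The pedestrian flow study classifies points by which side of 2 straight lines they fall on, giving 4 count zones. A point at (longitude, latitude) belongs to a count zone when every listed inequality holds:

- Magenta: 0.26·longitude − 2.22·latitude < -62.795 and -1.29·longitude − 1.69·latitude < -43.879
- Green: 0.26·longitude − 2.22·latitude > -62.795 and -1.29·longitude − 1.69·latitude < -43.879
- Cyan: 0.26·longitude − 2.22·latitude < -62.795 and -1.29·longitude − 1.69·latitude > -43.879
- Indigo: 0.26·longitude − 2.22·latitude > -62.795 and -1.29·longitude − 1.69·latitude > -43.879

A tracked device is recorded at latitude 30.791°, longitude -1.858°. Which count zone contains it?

Magenta

0.26·-1.858 − 2.22·30.791 = -68.839, which is < -62.795
-1.29·-1.858 − 1.69·30.791 = -49.640, which is < -43.879
This sign pattern matches Magenta.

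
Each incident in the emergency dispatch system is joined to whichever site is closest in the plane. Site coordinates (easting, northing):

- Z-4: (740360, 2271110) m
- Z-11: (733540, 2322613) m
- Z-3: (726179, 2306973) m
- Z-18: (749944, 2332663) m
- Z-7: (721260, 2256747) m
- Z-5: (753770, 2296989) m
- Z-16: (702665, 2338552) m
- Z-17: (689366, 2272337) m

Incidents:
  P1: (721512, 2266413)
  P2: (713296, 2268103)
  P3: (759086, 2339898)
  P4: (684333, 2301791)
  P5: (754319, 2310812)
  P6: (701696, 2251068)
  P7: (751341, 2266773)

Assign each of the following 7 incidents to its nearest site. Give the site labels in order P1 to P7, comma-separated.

P1 → Z-7 (d²=93495060.00)
P2 → Z-7 (d²=192384032.00)
P3 → Z-18 (d²=135921389.00)
P4 → Z-17 (d²=892869205.00)
P5 → Z-5 (d²=191376730.00)
P6 → Z-7 (d²=415001137.00)
P7 → Z-4 (d²=139391930.00)

Z-7, Z-7, Z-18, Z-17, Z-5, Z-7, Z-4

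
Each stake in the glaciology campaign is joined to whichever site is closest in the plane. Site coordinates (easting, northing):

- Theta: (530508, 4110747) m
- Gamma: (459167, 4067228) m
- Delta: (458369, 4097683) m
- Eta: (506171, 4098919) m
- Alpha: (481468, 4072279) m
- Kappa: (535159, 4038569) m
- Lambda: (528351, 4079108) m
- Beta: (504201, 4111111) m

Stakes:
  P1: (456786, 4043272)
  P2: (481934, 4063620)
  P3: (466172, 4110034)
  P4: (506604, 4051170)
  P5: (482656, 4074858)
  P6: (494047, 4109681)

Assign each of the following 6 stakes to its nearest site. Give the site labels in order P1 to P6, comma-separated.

Gamma, Alpha, Delta, Kappa, Alpha, Beta

P1 → Gamma (d²=579559097.00)
P2 → Alpha (d²=75195437.00)
P3 → Delta (d²=213434010.00)
P4 → Kappa (d²=974173226.00)
P5 → Alpha (d²=8062585.00)
P6 → Beta (d²=105148616.00)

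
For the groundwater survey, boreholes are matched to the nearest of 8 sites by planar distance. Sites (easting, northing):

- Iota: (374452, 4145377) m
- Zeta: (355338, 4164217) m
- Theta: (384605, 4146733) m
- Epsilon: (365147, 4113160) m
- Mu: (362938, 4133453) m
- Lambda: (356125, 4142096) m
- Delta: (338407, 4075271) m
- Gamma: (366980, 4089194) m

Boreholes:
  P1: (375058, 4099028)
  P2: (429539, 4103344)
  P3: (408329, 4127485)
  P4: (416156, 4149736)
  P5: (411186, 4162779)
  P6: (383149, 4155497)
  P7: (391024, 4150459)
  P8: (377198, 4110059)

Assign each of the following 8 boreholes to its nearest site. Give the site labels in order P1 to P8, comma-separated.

Gamma, Theta, Theta, Theta, Theta, Theta, Theta, Epsilon

P1 → Gamma (d²=161961640.00)
P2 → Theta (d²=3901669677.00)
P3 → Theta (d²=933313680.00)
P4 → Theta (d²=1004483610.00)
P5 → Theta (d²=964023677.00)
P6 → Theta (d²=78927632.00)
P7 → Theta (d²=55086637.00)
P8 → Epsilon (d²=154842802.00)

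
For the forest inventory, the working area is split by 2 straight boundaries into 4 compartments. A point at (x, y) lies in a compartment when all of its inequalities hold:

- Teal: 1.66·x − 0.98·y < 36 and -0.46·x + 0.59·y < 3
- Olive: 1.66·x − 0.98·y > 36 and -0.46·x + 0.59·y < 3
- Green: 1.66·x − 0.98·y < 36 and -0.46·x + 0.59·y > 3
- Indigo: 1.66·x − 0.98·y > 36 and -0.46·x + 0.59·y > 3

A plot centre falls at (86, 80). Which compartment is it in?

Indigo

1.66·86 − 0.98·80 = 64.360, which is > 36
-0.46·86 + 0.59·80 = 7.640, which is > 3
This sign pattern matches Indigo.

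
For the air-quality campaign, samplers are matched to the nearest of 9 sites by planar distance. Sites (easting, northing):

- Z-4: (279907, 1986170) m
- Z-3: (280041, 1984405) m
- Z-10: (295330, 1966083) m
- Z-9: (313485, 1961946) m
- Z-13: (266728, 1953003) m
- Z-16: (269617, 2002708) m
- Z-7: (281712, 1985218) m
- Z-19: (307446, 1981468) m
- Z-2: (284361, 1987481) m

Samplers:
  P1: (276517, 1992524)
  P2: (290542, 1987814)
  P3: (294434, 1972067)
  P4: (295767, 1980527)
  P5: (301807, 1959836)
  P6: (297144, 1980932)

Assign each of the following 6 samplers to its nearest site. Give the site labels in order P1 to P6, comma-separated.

P1 → Z-4 (d²=51865416.00)
P2 → Z-2 (d²=38315650.00)
P3 → Z-10 (d²=36611072.00)
P4 → Z-19 (d²=137284522.00)
P5 → Z-10 (d²=80976538.00)
P6 → Z-19 (d²=106418500.00)

Z-4, Z-2, Z-10, Z-19, Z-10, Z-19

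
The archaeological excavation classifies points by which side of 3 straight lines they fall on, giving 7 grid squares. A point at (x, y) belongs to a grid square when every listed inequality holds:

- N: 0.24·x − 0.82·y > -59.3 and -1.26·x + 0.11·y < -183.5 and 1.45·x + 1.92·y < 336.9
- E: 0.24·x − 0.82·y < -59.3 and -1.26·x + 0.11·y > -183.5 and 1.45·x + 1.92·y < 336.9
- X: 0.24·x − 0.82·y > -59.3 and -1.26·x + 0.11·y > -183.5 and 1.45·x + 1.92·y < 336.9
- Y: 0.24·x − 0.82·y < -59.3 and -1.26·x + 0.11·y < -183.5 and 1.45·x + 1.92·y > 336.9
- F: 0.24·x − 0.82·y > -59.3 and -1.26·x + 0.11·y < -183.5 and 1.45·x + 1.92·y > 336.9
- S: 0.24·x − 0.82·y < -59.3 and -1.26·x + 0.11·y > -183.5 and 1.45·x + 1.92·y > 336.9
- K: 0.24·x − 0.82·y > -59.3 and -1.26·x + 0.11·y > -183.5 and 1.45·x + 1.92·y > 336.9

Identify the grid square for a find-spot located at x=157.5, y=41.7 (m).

0.24·157.5 − 0.82·41.7 = 3.606, which is > -59.3
-1.26·157.5 + 0.11·41.7 = -193.863, which is < -183.5
1.45·157.5 + 1.92·41.7 = 308.439, which is < 336.9
This sign pattern matches N.

N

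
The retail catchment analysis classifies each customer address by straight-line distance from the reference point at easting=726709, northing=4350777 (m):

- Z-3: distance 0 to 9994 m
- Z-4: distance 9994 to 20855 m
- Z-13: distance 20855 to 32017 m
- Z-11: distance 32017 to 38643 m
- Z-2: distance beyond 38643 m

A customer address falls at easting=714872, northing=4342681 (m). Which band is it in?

Distance = √((714872−726709)² + (4342681−4350777)²) = √(140114569.000 + 65545216.000) = 14340.843 m.
9994 ≤ 14340.843 < 20855 → Z-4.

Z-4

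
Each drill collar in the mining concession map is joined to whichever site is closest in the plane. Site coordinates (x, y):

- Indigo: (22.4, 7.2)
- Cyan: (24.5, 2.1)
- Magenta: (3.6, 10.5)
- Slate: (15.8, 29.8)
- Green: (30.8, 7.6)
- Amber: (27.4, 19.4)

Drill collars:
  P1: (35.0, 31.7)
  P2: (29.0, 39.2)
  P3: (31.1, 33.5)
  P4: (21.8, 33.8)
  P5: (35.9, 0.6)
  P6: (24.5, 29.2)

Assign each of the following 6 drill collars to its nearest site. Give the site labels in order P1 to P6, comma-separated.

Amber, Slate, Amber, Slate, Green, Slate

P1 → Amber (d²=209.05)
P2 → Slate (d²=262.60)
P3 → Amber (d²=212.50)
P4 → Slate (d²=52.00)
P5 → Green (d²=75.01)
P6 → Slate (d²=76.05)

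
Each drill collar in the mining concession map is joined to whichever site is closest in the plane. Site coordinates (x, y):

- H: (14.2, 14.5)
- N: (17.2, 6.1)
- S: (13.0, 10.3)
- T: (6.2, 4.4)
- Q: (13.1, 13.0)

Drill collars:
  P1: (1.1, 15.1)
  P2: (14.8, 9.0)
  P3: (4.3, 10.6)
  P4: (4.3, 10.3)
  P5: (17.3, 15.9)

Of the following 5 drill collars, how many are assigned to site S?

1

P1 → T
P2 → S
P3 → T
P4 → T
P5 → H
1 of the 5 goes to S.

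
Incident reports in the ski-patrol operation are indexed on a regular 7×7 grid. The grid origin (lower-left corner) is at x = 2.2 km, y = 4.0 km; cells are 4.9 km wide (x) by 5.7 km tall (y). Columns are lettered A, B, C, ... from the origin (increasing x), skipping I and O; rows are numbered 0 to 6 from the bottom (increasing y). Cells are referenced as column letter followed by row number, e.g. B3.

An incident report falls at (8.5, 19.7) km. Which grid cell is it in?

Column index: ⌊(8.5 − 2.2) / 4.9⌋ = ⌊1.286⌋ = 1 → column B
Row offset from origin: ⌊(19.7 − 4.0) / 5.7⌋ = ⌊2.754⌋ = 2 → row 2

B2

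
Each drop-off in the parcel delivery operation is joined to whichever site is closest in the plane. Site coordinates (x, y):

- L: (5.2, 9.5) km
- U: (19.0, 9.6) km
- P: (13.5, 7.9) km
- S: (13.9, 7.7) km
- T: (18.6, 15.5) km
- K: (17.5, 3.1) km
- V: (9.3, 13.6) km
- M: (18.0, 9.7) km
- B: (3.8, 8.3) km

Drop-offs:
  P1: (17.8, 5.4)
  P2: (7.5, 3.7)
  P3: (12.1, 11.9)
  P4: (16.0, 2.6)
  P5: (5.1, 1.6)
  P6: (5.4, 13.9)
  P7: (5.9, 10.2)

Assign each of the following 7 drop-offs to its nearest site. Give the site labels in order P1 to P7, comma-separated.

P1 → K (d²=5.38)
P2 → B (d²=34.85)
P3 → V (d²=10.73)
P4 → K (d²=2.50)
P5 → B (d²=46.58)
P6 → V (d²=15.30)
P7 → L (d²=0.98)

K, B, V, K, B, V, L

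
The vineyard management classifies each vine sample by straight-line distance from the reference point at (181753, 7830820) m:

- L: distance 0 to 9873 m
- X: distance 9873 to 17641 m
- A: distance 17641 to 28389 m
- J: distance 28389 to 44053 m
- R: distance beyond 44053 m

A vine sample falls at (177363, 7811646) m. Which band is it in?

Distance = √((177363−181753)² + (7811646−7830820)²) = √(19272100.000 + 367642276.000) = 19670.139 m.
17641 ≤ 19670.139 < 28389 → A.

A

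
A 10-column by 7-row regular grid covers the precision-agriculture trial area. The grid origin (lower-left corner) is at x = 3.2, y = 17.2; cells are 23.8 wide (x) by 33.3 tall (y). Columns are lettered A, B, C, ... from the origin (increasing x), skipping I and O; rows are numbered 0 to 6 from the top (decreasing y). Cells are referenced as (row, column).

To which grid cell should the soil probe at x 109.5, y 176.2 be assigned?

(2, E)

Column index: ⌊(109.5 − 3.2) / 23.8⌋ = ⌊4.466⌋ = 4 → column E
Row offset from origin: ⌊(176.2 − 17.2) / 33.3⌋ = ⌊4.775⌋ = 4 → row 2 (counted from top)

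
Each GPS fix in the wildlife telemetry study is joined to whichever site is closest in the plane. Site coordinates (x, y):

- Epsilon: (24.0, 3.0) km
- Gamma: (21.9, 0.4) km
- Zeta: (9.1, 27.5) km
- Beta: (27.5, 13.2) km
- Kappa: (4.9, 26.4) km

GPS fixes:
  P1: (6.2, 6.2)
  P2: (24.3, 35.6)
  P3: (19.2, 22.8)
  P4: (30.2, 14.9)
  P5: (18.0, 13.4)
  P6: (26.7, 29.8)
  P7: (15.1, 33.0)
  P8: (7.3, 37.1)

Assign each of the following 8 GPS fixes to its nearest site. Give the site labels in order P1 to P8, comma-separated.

Gamma, Zeta, Zeta, Beta, Beta, Beta, Zeta, Zeta

P1 → Gamma (d²=280.13)
P2 → Zeta (d²=296.65)
P3 → Zeta (d²=124.10)
P4 → Beta (d²=10.18)
P5 → Beta (d²=90.29)
P6 → Beta (d²=276.20)
P7 → Zeta (d²=66.25)
P8 → Zeta (d²=95.40)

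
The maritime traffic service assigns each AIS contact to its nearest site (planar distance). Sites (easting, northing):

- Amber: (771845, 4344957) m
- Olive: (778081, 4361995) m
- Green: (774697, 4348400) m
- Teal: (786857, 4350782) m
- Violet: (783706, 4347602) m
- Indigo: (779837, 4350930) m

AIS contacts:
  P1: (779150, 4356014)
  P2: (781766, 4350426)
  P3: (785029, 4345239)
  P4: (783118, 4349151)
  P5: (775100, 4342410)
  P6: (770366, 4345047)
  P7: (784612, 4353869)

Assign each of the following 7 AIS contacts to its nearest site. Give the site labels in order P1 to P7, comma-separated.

P1 → Indigo (d²=26319025.00)
P2 → Indigo (d²=3975057.00)
P3 → Violet (d²=7334098.00)
P4 → Violet (d²=2745145.00)
P5 → Amber (d²=17082234.00)
P6 → Amber (d²=2195541.00)
P7 → Teal (d²=14569594.00)

Indigo, Indigo, Violet, Violet, Amber, Amber, Teal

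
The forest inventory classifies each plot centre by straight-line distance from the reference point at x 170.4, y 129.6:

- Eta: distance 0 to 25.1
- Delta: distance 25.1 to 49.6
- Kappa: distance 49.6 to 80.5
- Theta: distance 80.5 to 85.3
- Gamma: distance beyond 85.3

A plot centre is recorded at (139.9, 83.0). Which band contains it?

Kappa

Distance = √((139.9−170.4)² + (83.0−129.6)²) = √(930.250 + 2171.560) = 55.694.
49.6 ≤ 55.694 < 80.5 → Kappa.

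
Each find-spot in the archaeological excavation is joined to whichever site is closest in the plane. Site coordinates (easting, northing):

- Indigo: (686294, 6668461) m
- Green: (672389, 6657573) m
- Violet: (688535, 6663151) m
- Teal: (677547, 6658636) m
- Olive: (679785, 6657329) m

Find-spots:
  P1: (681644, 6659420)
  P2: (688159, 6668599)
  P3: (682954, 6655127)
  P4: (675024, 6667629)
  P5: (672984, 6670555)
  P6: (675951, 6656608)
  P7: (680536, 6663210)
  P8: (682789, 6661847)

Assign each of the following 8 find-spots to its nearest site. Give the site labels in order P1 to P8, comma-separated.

Olive, Indigo, Olive, Teal, Teal, Teal, Teal, Olive

P1 → Olive (d²=7828162.00)
P2 → Indigo (d²=3497269.00)
P3 → Olive (d²=14891365.00)
P4 → Teal (d²=87239578.00)
P5 → Teal (d²=162883530.00)
P6 → Teal (d²=6660000.00)
P7 → Teal (d²=29855597.00)
P8 → Olive (d²=29436340.00)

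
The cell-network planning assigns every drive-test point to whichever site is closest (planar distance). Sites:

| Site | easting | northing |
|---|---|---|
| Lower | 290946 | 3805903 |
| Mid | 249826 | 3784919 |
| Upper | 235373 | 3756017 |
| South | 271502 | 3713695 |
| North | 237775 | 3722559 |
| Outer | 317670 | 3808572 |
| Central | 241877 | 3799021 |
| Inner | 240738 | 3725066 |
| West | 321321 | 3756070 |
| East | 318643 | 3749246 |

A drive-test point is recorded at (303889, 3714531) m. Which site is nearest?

Squared distances to each site:
Lower: 8516363633.000; Mid: 7877278513.000; Upper: 6415530452.000; South: 1049616665.000; North: 4435509780.000; Outer: 9033625642.000; Central: 10984048244.000; Inner: 4099035026.000; West: 2029363145.000; East: 1422811741.000.
Minimum at South.

South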